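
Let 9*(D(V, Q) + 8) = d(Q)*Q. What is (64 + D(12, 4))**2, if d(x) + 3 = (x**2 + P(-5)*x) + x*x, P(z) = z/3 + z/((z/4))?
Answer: 3888784/729 ≈ 5334.4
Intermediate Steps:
P(z) = 4 + z/3 (P(z) = z*(1/3) + z/((z*(1/4))) = z/3 + z/((z/4)) = z/3 + z*(4/z) = z/3 + 4 = 4 + z/3)
d(x) = -3 + 2*x**2 + 7*x/3 (d(x) = -3 + ((x**2 + (4 + (1/3)*(-5))*x) + x*x) = -3 + ((x**2 + (4 - 5/3)*x) + x**2) = -3 + ((x**2 + 7*x/3) + x**2) = -3 + (2*x**2 + 7*x/3) = -3 + 2*x**2 + 7*x/3)
D(V, Q) = -8 + Q*(-3 + 2*Q**2 + 7*Q/3)/9 (D(V, Q) = -8 + ((-3 + 2*Q**2 + 7*Q/3)*Q)/9 = -8 + (Q*(-3 + 2*Q**2 + 7*Q/3))/9 = -8 + Q*(-3 + 2*Q**2 + 7*Q/3)/9)
(64 + D(12, 4))**2 = (64 + (-8 + (1/27)*4*(-9 + 6*4**2 + 7*4)))**2 = (64 + (-8 + (1/27)*4*(-9 + 6*16 + 28)))**2 = (64 + (-8 + (1/27)*4*(-9 + 96 + 28)))**2 = (64 + (-8 + (1/27)*4*115))**2 = (64 + (-8 + 460/27))**2 = (64 + 244/27)**2 = (1972/27)**2 = 3888784/729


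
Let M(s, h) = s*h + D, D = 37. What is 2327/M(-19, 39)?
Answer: -2327/704 ≈ -3.3054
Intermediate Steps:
M(s, h) = 37 + h*s (M(s, h) = s*h + 37 = h*s + 37 = 37 + h*s)
2327/M(-19, 39) = 2327/(37 + 39*(-19)) = 2327/(37 - 741) = 2327/(-704) = 2327*(-1/704) = -2327/704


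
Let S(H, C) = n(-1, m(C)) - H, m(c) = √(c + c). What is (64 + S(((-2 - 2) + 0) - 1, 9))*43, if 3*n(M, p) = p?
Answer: 2967 + 43*√2 ≈ 3027.8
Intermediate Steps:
m(c) = √2*√c (m(c) = √(2*c) = √2*√c)
n(M, p) = p/3
S(H, C) = -H + √2*√C/3 (S(H, C) = (√2*√C)/3 - H = √2*√C/3 - H = -H + √2*√C/3)
(64 + S(((-2 - 2) + 0) - 1, 9))*43 = (64 + (-(((-2 - 2) + 0) - 1) + √2*√9/3))*43 = (64 + (-((-4 + 0) - 1) + (⅓)*√2*3))*43 = (64 + (-(-4 - 1) + √2))*43 = (64 + (-1*(-5) + √2))*43 = (64 + (5 + √2))*43 = (69 + √2)*43 = 2967 + 43*√2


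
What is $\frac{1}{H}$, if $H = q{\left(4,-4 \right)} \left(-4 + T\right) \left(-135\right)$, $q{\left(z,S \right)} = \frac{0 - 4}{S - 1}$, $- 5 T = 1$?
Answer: $\frac{5}{2268} \approx 0.0022046$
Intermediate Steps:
$T = - \frac{1}{5}$ ($T = \left(- \frac{1}{5}\right) 1 = - \frac{1}{5} \approx -0.2$)
$q{\left(z,S \right)} = - \frac{4}{-1 + S}$
$H = \frac{2268}{5}$ ($H = - \frac{4}{-1 - 4} \left(-4 - \frac{1}{5}\right) \left(-135\right) = - \frac{4}{-5} \left(- \frac{21}{5}\right) \left(-135\right) = \left(-4\right) \left(- \frac{1}{5}\right) \left(- \frac{21}{5}\right) \left(-135\right) = \frac{4}{5} \left(- \frac{21}{5}\right) \left(-135\right) = \left(- \frac{84}{25}\right) \left(-135\right) = \frac{2268}{5} \approx 453.6$)
$\frac{1}{H} = \frac{1}{\frac{2268}{5}} = \frac{5}{2268}$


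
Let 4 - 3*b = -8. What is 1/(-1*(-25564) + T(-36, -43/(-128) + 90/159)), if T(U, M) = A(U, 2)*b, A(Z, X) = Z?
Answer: 1/25420 ≈ 3.9339e-5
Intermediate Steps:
b = 4 (b = 4/3 - ⅓*(-8) = 4/3 + 8/3 = 4)
T(U, M) = 4*U (T(U, M) = U*4 = 4*U)
1/(-1*(-25564) + T(-36, -43/(-128) + 90/159)) = 1/(-1*(-25564) + 4*(-36)) = 1/(25564 - 144) = 1/25420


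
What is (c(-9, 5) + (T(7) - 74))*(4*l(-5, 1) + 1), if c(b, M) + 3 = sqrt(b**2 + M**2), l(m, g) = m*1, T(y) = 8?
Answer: 1311 - 19*sqrt(106) ≈ 1115.4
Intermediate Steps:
l(m, g) = m
c(b, M) = -3 + sqrt(M**2 + b**2) (c(b, M) = -3 + sqrt(b**2 + M**2) = -3 + sqrt(M**2 + b**2))
(c(-9, 5) + (T(7) - 74))*(4*l(-5, 1) + 1) = ((-3 + sqrt(5**2 + (-9)**2)) + (8 - 74))*(4*(-5) + 1) = ((-3 + sqrt(25 + 81)) - 66)*(-20 + 1) = ((-3 + sqrt(106)) - 66)*(-19) = (-69 + sqrt(106))*(-19) = 1311 - 19*sqrt(106)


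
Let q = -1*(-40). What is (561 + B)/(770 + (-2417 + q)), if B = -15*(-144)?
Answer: -2721/1607 ≈ -1.6932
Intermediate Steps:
q = 40
B = 2160
(561 + B)/(770 + (-2417 + q)) = (561 + 2160)/(770 + (-2417 + 40)) = 2721/(770 - 2377) = 2721/(-1607) = 2721*(-1/1607) = -2721/1607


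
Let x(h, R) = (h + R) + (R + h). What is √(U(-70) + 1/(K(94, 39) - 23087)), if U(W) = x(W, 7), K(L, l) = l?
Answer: I*√16733130338/11524 ≈ 11.225*I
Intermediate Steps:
x(h, R) = 2*R + 2*h (x(h, R) = (R + h) + (R + h) = 2*R + 2*h)
U(W) = 14 + 2*W (U(W) = 2*7 + 2*W = 14 + 2*W)
√(U(-70) + 1/(K(94, 39) - 23087)) = √((14 + 2*(-70)) + 1/(39 - 23087)) = √((14 - 140) + 1/(-23048)) = √(-126 - 1/23048) = √(-2904049/23048) = I*√16733130338/11524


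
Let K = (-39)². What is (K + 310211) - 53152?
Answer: 258580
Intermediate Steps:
K = 1521
(K + 310211) - 53152 = (1521 + 310211) - 53152 = 311732 - 53152 = 258580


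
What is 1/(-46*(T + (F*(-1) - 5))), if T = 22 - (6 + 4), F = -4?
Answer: -1/506 ≈ -0.0019763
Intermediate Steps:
T = 12 (T = 22 - 1*10 = 22 - 10 = 12)
1/(-46*(T + (F*(-1) - 5))) = 1/(-46*(12 + (-4*(-1) - 5))) = 1/(-46*(12 + (4 - 5))) = 1/(-46*(12 - 1)) = 1/(-46*11) = 1/(-506) = -1/506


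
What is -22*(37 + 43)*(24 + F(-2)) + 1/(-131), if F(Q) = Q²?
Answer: -6455681/131 ≈ -49280.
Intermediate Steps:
-22*(37 + 43)*(24 + F(-2)) + 1/(-131) = -22*(37 + 43)*(24 + (-2)²) + 1/(-131) = -1760*(24 + 4) - 1/131 = -1760*28 - 1/131 = -22*2240 - 1/131 = -49280 - 1/131 = -6455681/131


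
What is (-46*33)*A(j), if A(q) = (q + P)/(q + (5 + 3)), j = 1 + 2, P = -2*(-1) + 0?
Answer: -690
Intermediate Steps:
P = 2 (P = 2 + 0 = 2)
j = 3
A(q) = (2 + q)/(8 + q) (A(q) = (q + 2)/(q + (5 + 3)) = (2 + q)/(q + 8) = (2 + q)/(8 + q))
(-46*33)*A(j) = (-46*33)*((2 + 3)/(8 + 3)) = -1518*5/11 = -690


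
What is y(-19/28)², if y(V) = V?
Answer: 361/784 ≈ 0.46046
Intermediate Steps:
y(-19/28)² = (-19/28)² = 361/784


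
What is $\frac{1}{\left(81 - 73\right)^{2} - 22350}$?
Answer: $- \frac{1}{22286} \approx -4.4871 \cdot 10^{-5}$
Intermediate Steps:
$\frac{1}{\left(81 - 73\right)^{2} - 22350} = \frac{1}{8^{2} - 22350} = \frac{1}{64 - 22350} = \frac{1}{-22286} = - \frac{1}{22286}$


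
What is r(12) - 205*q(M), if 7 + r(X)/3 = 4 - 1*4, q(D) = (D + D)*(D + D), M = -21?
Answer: -361641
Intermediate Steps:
q(D) = 4*D**2 (q(D) = (2*D)*(2*D) = 4*D**2)
r(X) = -21 (r(X) = -21 + 3*(4 - 1*4) = -21 + 3*(4 - 4) = -21 + 3*0 = -21 + 0 = -21)
r(12) - 205*q(M) = -21 - 820*(-21)**2 = -21 - 820*441 = -21 - 205*1764 = -21 - 361620 = -361641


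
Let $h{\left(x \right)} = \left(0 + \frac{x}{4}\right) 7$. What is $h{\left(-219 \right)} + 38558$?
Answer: $\frac{152699}{4} \approx 38175.0$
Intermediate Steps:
$h{\left(x \right)} = \frac{7 x}{4}$ ($h{\left(x \right)} = \left(0 + x \frac{1}{4}\right) 7 = \left(0 + \frac{x}{4}\right) 7 = \frac{x}{4} \cdot 7 = \frac{7 x}{4}$)
$h{\left(-219 \right)} + 38558 = \frac{7}{4} \left(-219\right) + 38558 = - \frac{1533}{4} + 38558 = \frac{152699}{4}$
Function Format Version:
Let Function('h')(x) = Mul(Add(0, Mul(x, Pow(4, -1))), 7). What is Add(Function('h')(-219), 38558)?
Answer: Rational(152699, 4) ≈ 38175.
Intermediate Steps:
Function('h')(x) = Mul(Rational(7, 4), x) (Function('h')(x) = Mul(Add(0, Mul(x, Rational(1, 4))), 7) = Mul(Add(0, Mul(Rational(1, 4), x)), 7) = Mul(Mul(Rational(1, 4), x), 7) = Mul(Rational(7, 4), x))
Add(Function('h')(-219), 38558) = Add(Mul(Rational(7, 4), -219), 38558) = Add(Rational(-1533, 4), 38558) = Rational(152699, 4)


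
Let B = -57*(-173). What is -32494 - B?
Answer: -42355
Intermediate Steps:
B = 9861
-32494 - B = -32494 - 1*9861 = -32494 - 9861 = -42355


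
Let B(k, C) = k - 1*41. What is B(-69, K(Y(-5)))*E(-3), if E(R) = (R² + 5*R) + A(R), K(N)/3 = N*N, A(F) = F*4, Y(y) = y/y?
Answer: 1980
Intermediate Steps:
Y(y) = 1
A(F) = 4*F
K(N) = 3*N² (K(N) = 3*(N*N) = 3*N²)
E(R) = R² + 9*R (E(R) = (R² + 5*R) + 4*R = R² + 9*R)
B(k, C) = -41 + k (B(k, C) = k - 41 = -41 + k)
B(-69, K(Y(-5)))*E(-3) = (-41 - 69)*(-3*(9 - 3)) = -(-330)*6 = -110*(-18) = 1980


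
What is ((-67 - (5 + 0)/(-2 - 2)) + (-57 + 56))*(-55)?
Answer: 14685/4 ≈ 3671.3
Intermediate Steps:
((-67 - (5 + 0)/(-2 - 2)) + (-57 + 56))*(-55) = ((-67 - 5/(-4)) - 1)*(-55) = ((-67 - 5*(-1)/4) - 1)*(-55) = ((-67 - 1*(-5/4)) - 1)*(-55) = ((-67 + 5/4) - 1)*(-55) = (-263/4 - 1)*(-55) = -267/4*(-55) = 14685/4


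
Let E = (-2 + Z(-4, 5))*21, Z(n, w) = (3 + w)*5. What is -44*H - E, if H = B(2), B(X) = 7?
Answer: -1106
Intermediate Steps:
Z(n, w) = 15 + 5*w
H = 7
E = 798 (E = (-2 + (15 + 5*5))*21 = (-2 + (15 + 25))*21 = (-2 + 40)*21 = 38*21 = 798)
-44*H - E = -44*7 - 1*798 = -308 - 798 = -1106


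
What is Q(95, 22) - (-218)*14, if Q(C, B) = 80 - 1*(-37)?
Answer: 3169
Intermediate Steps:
Q(C, B) = 117 (Q(C, B) = 80 + 37 = 117)
Q(95, 22) - (-218)*14 = 117 - (-218)*14 = 117 - 1*(-3052) = 117 + 3052 = 3169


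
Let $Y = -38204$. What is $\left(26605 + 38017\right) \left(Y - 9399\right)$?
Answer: $-3076201066$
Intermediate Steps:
$\left(26605 + 38017\right) \left(Y - 9399\right) = \left(26605 + 38017\right) \left(-38204 - 9399\right) = 64622 \left(-47603\right) = -3076201066$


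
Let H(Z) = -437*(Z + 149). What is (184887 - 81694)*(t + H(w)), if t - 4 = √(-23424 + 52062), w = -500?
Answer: 15828877463 + 309579*√3182 ≈ 1.5846e+10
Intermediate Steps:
H(Z) = -65113 - 437*Z (H(Z) = -437*(149 + Z) = -65113 - 437*Z)
t = 4 + 3*√3182 (t = 4 + √(-23424 + 52062) = 4 + √28638 = 4 + 3*√3182 ≈ 173.23)
(184887 - 81694)*(t + H(w)) = (184887 - 81694)*((4 + 3*√3182) + (-65113 - 437*(-500))) = 103193*((4 + 3*√3182) + (-65113 + 218500)) = 103193*((4 + 3*√3182) + 153387) = 103193*(153391 + 3*√3182) = 15828877463 + 309579*√3182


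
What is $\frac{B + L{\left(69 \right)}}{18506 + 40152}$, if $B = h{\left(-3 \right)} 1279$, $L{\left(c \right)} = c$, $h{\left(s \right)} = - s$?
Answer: $\frac{1953}{29329} \approx 0.066589$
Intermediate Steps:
$B = 3837$ ($B = \left(-1\right) \left(-3\right) 1279 = 3 \cdot 1279 = 3837$)
$\frac{B + L{\left(69 \right)}}{18506 + 40152} = \frac{3837 + 69}{18506 + 40152} = \frac{3906}{58658} = 3906 \cdot \frac{1}{58658} = \frac{1953}{29329}$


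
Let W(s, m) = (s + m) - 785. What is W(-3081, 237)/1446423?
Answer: -3629/1446423 ≈ -0.0025089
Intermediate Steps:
W(s, m) = -785 + m + s (W(s, m) = (m + s) - 785 = -785 + m + s)
W(-3081, 237)/1446423 = (-785 + 237 - 3081)/1446423 = -3629*1/1446423 = -3629/1446423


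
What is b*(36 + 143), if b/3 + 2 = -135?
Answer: -73569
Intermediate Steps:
b = -411 (b = -6 + 3*(-135) = -6 - 405 = -411)
b*(36 + 143) = -411*(36 + 143) = -411*179 = -73569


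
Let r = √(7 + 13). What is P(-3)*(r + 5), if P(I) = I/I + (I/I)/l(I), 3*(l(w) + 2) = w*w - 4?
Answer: -10 - 4*√5 ≈ -18.944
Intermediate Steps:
l(w) = -10/3 + w²/3 (l(w) = -2 + (w*w - 4)/3 = -2 + (w² - 4)/3 = -2 + (-4 + w²)/3 = -2 + (-4/3 + w²/3) = -10/3 + w²/3)
r = 2*√5 (r = √20 = 2*√5 ≈ 4.4721)
P(I) = 1 + 1/(-10/3 + I²/3) (P(I) = I/I + (I/I)/(-10/3 + I²/3) = 1 + 1/(-10/3 + I²/3))
P(-3)*(r + 5) = ((-7 + (-3)²)/(-10 + (-3)²))*(2*√5 + 5) = ((-7 + 9)/(-10 + 9))*(5 + 2*√5) = (2/(-1))*(5 + 2*√5) = (-1*2)*(5 + 2*√5) = -2*(5 + 2*√5) = -10 - 4*√5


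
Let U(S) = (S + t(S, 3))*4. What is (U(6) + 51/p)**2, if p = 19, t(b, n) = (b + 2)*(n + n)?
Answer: 17264025/361 ≈ 47823.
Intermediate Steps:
t(b, n) = 2*n*(2 + b) (t(b, n) = (2 + b)*(2*n) = 2*n*(2 + b))
U(S) = 48 + 28*S (U(S) = (S + 2*3*(2 + S))*4 = (S + (12 + 6*S))*4 = (12 + 7*S)*4 = 48 + 28*S)
(U(6) + 51/p)**2 = ((48 + 28*6) + 51/19)**2 = ((48 + 168) + 51*(1/19))**2 = (216 + 51/19)**2 = (4155/19)**2 = 17264025/361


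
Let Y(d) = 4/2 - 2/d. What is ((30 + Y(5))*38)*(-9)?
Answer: -54036/5 ≈ -10807.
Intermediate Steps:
Y(d) = 2 - 2/d (Y(d) = 4*(½) - 2/d = 2 - 2/d)
((30 + Y(5))*38)*(-9) = ((30 + (2 - 2/5))*38)*(-9) = ((30 + (2 - 2*⅕))*38)*(-9) = ((30 + (2 - ⅖))*38)*(-9) = ((30 + 8/5)*38)*(-9) = ((158/5)*38)*(-9) = (6004/5)*(-9) = -54036/5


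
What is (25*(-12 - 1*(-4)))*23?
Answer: -4600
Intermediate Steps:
(25*(-12 - 1*(-4)))*23 = (25*(-12 + 4))*23 = (25*(-8))*23 = -200*23 = -4600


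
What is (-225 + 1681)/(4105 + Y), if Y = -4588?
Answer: -208/69 ≈ -3.0145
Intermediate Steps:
(-225 + 1681)/(4105 + Y) = (-225 + 1681)/(4105 - 4588) = 1456/(-483) = 1456*(-1/483) = -208/69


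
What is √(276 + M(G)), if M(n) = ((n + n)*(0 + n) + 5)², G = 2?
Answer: √445 ≈ 21.095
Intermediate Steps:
M(n) = (5 + 2*n²)² (M(n) = ((2*n)*n + 5)² = (2*n² + 5)² = (5 + 2*n²)²)
√(276 + M(G)) = √(276 + (5 + 2*2²)²) = √(276 + (5 + 2*4)²) = √(276 + (5 + 8)²) = √(276 + 13²) = √(276 + 169) = √445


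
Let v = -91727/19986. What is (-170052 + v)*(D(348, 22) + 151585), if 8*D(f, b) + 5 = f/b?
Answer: -15112658475836467/586256 ≈ -2.5778e+10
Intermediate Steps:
v = -91727/19986 (v = -91727*1/19986 = -91727/19986 ≈ -4.5896)
D(f, b) = -5/8 + f/(8*b) (D(f, b) = -5/8 + (f/b)/8 = -5/8 + f/(8*b))
(-170052 + v)*(D(348, 22) + 151585) = (-170052 - 91727/19986)*((⅛)*(348 - 5*22)/22 + 151585) = -3398750999*((⅛)*(1/22)*(348 - 110) + 151585)/19986 = -3398750999*((⅛)*(1/22)*238 + 151585)/19986 = -3398750999*(119/88 + 151585)/19986 = -3398750999/19986*13339599/88 = -15112658475836467/586256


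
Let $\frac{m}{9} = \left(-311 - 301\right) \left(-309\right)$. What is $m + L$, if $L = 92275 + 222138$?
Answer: $2016385$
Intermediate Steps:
$L = 314413$
$m = 1701972$ ($m = 9 \left(-311 - 301\right) \left(-309\right) = 9 \left(\left(-612\right) \left(-309\right)\right) = 9 \cdot 189108 = 1701972$)
$m + L = 1701972 + 314413 = 2016385$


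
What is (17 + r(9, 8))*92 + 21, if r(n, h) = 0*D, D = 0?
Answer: 1585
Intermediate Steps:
r(n, h) = 0 (r(n, h) = 0*0 = 0)
(17 + r(9, 8))*92 + 21 = (17 + 0)*92 + 21 = 17*92 + 21 = 1564 + 21 = 1585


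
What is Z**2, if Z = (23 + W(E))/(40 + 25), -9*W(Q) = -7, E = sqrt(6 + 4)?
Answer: 45796/342225 ≈ 0.13382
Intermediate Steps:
E = sqrt(10) ≈ 3.1623
W(Q) = 7/9 (W(Q) = -1/9*(-7) = 7/9)
Z = 214/585 (Z = (23 + 7/9)/(40 + 25) = (214/9)/65 = (214/9)*(1/65) = 214/585 ≈ 0.36581)
Z**2 = (214/585)**2 = 45796/342225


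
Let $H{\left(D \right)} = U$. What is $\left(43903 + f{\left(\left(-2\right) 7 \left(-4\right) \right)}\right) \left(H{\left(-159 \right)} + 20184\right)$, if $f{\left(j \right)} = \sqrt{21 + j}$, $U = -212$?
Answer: $876830716 + 19972 \sqrt{77} \approx 8.7701 \cdot 10^{8}$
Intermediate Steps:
$H{\left(D \right)} = -212$
$\left(43903 + f{\left(\left(-2\right) 7 \left(-4\right) \right)}\right) \left(H{\left(-159 \right)} + 20184\right) = \left(43903 + \sqrt{21 + \left(-2\right) 7 \left(-4\right)}\right) \left(-212 + 20184\right) = \left(43903 + \sqrt{21 - -56}\right) 19972 = \left(43903 + \sqrt{21 + 56}\right) 19972 = \left(43903 + \sqrt{77}\right) 19972 = 876830716 + 19972 \sqrt{77}$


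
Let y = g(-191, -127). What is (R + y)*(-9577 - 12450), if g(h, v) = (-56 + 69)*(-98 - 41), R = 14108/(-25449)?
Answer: 1013251934177/25449 ≈ 3.9815e+7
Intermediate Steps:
R = -14108/25449 (R = 14108*(-1/25449) = -14108/25449 ≈ -0.55436)
g(h, v) = -1807 (g(h, v) = 13*(-139) = -1807)
y = -1807
(R + y)*(-9577 - 12450) = (-14108/25449 - 1807)*(-9577 - 12450) = -46000451/25449*(-22027) = 1013251934177/25449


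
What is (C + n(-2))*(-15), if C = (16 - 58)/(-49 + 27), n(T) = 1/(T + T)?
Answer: -1095/44 ≈ -24.886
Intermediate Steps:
n(T) = 1/(2*T)
C = 21/11 (C = -42/(-22) = -42*(-1/22) = 21/11 ≈ 1.9091)
(C + n(-2))*(-15) = (21/11 + (½)/(-2))*(-15) = (21/11 + (½)*(-½))*(-15) = (21/11 - ¼)*(-15) = (73/44)*(-15) = -1095/44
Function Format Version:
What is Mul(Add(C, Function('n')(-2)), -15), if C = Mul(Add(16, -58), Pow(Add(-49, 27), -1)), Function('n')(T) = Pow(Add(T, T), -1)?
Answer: Rational(-1095, 44) ≈ -24.886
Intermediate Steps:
Function('n')(T) = Mul(Rational(1, 2), Pow(T, -1)) (Function('n')(T) = Pow(Mul(2, T), -1) = Mul(Rational(1, 2), Pow(T, -1)))
C = Rational(21, 11) (C = Mul(-42, Pow(-22, -1)) = Mul(-42, Rational(-1, 22)) = Rational(21, 11) ≈ 1.9091)
Mul(Add(C, Function('n')(-2)), -15) = Mul(Add(Rational(21, 11), Mul(Rational(1, 2), Pow(-2, -1))), -15) = Mul(Add(Rational(21, 11), Mul(Rational(1, 2), Rational(-1, 2))), -15) = Mul(Add(Rational(21, 11), Rational(-1, 4)), -15) = Mul(Rational(73, 44), -15) = Rational(-1095, 44)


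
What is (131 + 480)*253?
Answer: 154583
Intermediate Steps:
(131 + 480)*253 = 611*253 = 154583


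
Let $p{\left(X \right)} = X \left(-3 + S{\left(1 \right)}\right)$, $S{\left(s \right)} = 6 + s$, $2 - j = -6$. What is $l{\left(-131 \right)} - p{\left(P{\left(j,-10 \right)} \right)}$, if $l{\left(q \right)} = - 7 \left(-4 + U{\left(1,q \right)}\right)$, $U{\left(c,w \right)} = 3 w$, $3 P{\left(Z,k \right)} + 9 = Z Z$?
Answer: $\frac{8117}{3} \approx 2705.7$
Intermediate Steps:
$j = 8$ ($j = 2 - -6 = 2 + 6 = 8$)
$P{\left(Z,k \right)} = -3 + \frac{Z^{2}}{3}$ ($P{\left(Z,k \right)} = -3 + \frac{Z Z}{3} = -3 + \frac{Z^{2}}{3}$)
$p{\left(X \right)} = 4 X$ ($p{\left(X \right)} = X \left(-3 + \left(6 + 1\right)\right) = X \left(-3 + 7\right) = X 4 = 4 X$)
$l{\left(q \right)} = 28 - 21 q$ ($l{\left(q \right)} = - 7 \left(-4 + 3 q\right) = 28 - 21 q$)
$l{\left(-131 \right)} - p{\left(P{\left(j,-10 \right)} \right)} = \left(28 - -2751\right) - 4 \left(-3 + \frac{8^{2}}{3}\right) = \left(28 + 2751\right) - 4 \left(-3 + \frac{1}{3} \cdot 64\right) = 2779 - 4 \left(-3 + \frac{64}{3}\right) = 2779 - 4 \cdot \frac{55}{3} = 2779 - \frac{220}{3} = \frac{8117}{3}$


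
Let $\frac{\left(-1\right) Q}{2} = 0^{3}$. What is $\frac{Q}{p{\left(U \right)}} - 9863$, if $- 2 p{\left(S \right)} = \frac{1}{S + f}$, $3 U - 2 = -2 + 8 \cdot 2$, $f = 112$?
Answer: $-9863$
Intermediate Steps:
$Q = 0$ ($Q = - 2 \cdot 0^{3} = \left(-2\right) 0 = 0$)
$U = \frac{16}{3}$ ($U = \frac{2}{3} + \frac{-2 + 8 \cdot 2}{3} = \frac{2}{3} + \frac{-2 + 16}{3} = \frac{2}{3} + \frac{1}{3} \cdot 14 = \frac{2}{3} + \frac{14}{3} = \frac{16}{3} \approx 5.3333$)
$p{\left(S \right)} = - \frac{1}{2 \left(112 + S\right)}$ ($p{\left(S \right)} = - \frac{1}{2 \left(S + 112\right)} = - \frac{1}{2 \left(112 + S\right)}$)
$\frac{Q}{p{\left(U \right)}} - 9863 = \frac{0}{\left(-1\right) \frac{1}{224 + 2 \cdot \frac{16}{3}}} - 9863 = \frac{0}{\left(-1\right) \frac{1}{224 + \frac{32}{3}}} - 9863 = \frac{0}{\left(-1\right) \frac{1}{\frac{704}{3}}} - 9863 = \frac{0}{\left(-1\right) \frac{3}{704}} - 9863 = \frac{0}{- \frac{3}{704}} - 9863 = 0 \left(- \frac{704}{3}\right) - 9863 = 0 - 9863 = -9863$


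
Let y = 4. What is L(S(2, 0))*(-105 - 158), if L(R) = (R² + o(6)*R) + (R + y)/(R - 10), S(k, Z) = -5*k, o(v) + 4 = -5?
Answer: -500489/10 ≈ -50049.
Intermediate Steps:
o(v) = -9 (o(v) = -4 - 5 = -9)
L(R) = R² - 9*R + (4 + R)/(-10 + R) (L(R) = (R² - 9*R) + (R + 4)/(R - 10) = (R² - 9*R) + (4 + R)/(-10 + R) = R² - 9*R + (4 + R)/(-10 + R))
L(S(2, 0))*(-105 - 158) = ((4 + (-5*2)³ - 19*(-5*2)² + 91*(-5*2))/(-10 - 5*2))*(-105 - 158) = ((4 + (-10)³ - 19*(-10)² + 91*(-10))/(-10 - 10))*(-263) = ((4 - 1000 - 19*100 - 910)/(-20))*(-263) = -(4 - 1000 - 1900 - 910)/20*(-263) = -1/20*(-3806)*(-263) = (1903/10)*(-263) = -500489/10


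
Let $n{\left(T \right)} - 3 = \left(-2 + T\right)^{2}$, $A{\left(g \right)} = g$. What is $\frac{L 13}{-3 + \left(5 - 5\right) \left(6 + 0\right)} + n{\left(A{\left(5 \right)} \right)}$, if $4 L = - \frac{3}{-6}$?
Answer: $\frac{275}{24} \approx 11.458$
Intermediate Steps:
$L = \frac{1}{8}$ ($L = \frac{\left(-3\right) \frac{1}{-6}}{4} = \frac{\left(-3\right) \left(- \frac{1}{6}\right)}{4} = \frac{1}{4} \cdot \frac{1}{2} = \frac{1}{8} \approx 0.125$)
$n{\left(T \right)} = 3 + \left(-2 + T\right)^{2}$
$\frac{L 13}{-3 + \left(5 - 5\right) \left(6 + 0\right)} + n{\left(A{\left(5 \right)} \right)} = \frac{\frac{1}{8} \cdot 13}{-3 + \left(5 - 5\right) \left(6 + 0\right)} + \left(3 + \left(-2 + 5\right)^{2}\right) = \frac{13}{8 \left(-3 + 0 \cdot 6\right)} + \left(3 + 3^{2}\right) = \frac{13}{8 \left(-3 + 0\right)} + \left(3 + 9\right) = \frac{13}{8 \left(-3\right)} + 12 = \frac{13}{8} \left(- \frac{1}{3}\right) + 12 = - \frac{13}{24} + 12 = \frac{275}{24}$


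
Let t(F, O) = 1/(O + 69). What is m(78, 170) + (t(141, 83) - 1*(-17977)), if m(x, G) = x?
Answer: 2744361/152 ≈ 18055.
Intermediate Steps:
t(F, O) = 1/(69 + O)
m(78, 170) + (t(141, 83) - 1*(-17977)) = 78 + (1/(69 + 83) - 1*(-17977)) = 78 + (1/152 + 17977) = 78 + 2732505/152 = 2744361/152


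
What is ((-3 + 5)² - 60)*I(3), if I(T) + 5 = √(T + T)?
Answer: 280 - 56*√6 ≈ 142.83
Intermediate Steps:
I(T) = -5 + √2*√T (I(T) = -5 + √(T + T) = -5 + √(2*T) = -5 + √2*√T)
((-3 + 5)² - 60)*I(3) = ((-3 + 5)² - 60)*(-5 + √2*√3) = (2² - 60)*(-5 + √6) = (4 - 60)*(-5 + √6) = -56*(-5 + √6) = 280 - 56*√6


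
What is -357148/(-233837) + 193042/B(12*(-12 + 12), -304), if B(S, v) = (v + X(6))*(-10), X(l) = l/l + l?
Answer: 23100545857/347247945 ≈ 66.525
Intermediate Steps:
X(l) = 1 + l
B(S, v) = -70 - 10*v (B(S, v) = (v + (1 + 6))*(-10) = (v + 7)*(-10) = (7 + v)*(-10) = -70 - 10*v)
-357148/(-233837) + 193042/B(12*(-12 + 12), -304) = -357148/(-233837) + 193042/(-70 - 10*(-304)) = -357148*(-1/233837) + 193042/(-70 + 3040) = 357148/233837 + 193042/2970 = 357148/233837 + 193042*(1/2970) = 357148/233837 + 96521/1485 = 23100545857/347247945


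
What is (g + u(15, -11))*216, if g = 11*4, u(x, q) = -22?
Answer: 4752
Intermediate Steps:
g = 44
(g + u(15, -11))*216 = (44 - 22)*216 = 22*216 = 4752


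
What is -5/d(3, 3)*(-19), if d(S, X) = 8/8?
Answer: 95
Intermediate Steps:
d(S, X) = 1 (d(S, X) = 8*(1/8) = 1)
-5/d(3, 3)*(-19) = -5/1*(-19) = -5*1*(-19) = -5*(-19) = 95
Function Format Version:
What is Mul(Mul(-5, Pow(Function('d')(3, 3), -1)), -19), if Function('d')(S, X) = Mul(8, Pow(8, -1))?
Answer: 95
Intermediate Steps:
Function('d')(S, X) = 1 (Function('d')(S, X) = Mul(8, Rational(1, 8)) = 1)
Mul(Mul(-5, Pow(Function('d')(3, 3), -1)), -19) = Mul(Mul(-5, Pow(1, -1)), -19) = Mul(Mul(-5, 1), -19) = Mul(-5, -19) = 95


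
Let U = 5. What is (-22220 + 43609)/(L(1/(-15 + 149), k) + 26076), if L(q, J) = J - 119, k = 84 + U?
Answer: 21389/26046 ≈ 0.82120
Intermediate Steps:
k = 89 (k = 84 + 5 = 89)
L(q, J) = -119 + J
(-22220 + 43609)/(L(1/(-15 + 149), k) + 26076) = (-22220 + 43609)/((-119 + 89) + 26076) = 21389/(-30 + 26076) = 21389/26046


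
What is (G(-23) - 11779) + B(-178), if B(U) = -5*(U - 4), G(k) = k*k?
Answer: -10340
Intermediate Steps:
G(k) = k**2
B(U) = 20 - 5*U (B(U) = -5*(-4 + U) = 20 - 5*U)
(G(-23) - 11779) + B(-178) = ((-23)**2 - 11779) + (20 - 5*(-178)) = (529 - 11779) + (20 + 890) = -11250 + 910 = -10340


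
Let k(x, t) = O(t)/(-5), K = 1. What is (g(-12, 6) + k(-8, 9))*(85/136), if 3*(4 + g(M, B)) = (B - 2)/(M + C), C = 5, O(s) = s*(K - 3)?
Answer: -31/84 ≈ -0.36905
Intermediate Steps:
O(s) = -2*s (O(s) = s*(1 - 3) = s*(-2) = -2*s)
k(x, t) = 2*t/5 (k(x, t) = -2*t/(-5) = -2*t*(-⅕) = 2*t/5)
g(M, B) = -4 + (-2 + B)/(3*(5 + M)) (g(M, B) = -4 + ((B - 2)/(M + 5))/3 = -4 + ((-2 + B)/(5 + M))/3 = -4 + (-2 + B)/(3*(5 + M)))
(g(-12, 6) + k(-8, 9))*(85/136) = ((-62 + 6 - 12*(-12))/(3*(5 - 12)) + (⅖)*9)*(85/136) = ((⅓)*(-62 + 6 + 144)/(-7) + 18/5)*(85*(1/136)) = ((⅓)*(-⅐)*88 + 18/5)*(5/8) = (-88/21 + 18/5)*(5/8) = -62/105*5/8 = -31/84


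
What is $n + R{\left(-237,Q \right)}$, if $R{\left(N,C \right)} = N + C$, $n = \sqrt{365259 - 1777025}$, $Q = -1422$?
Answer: $-1659 + i \sqrt{1411766} \approx -1659.0 + 1188.2 i$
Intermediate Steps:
$n = i \sqrt{1411766}$ ($n = \sqrt{-1411766} = i \sqrt{1411766} \approx 1188.2 i$)
$R{\left(N,C \right)} = C + N$
$n + R{\left(-237,Q \right)} = i \sqrt{1411766} - 1659 = -1659 + i \sqrt{1411766}$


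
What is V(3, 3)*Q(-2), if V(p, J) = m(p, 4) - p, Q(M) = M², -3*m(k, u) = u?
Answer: -52/3 ≈ -17.333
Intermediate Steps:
m(k, u) = -u/3
V(p, J) = -4/3 - p (V(p, J) = -⅓*4 - p = -4/3 - p)
V(3, 3)*Q(-2) = (-4/3 - 1*3)*(-2)² = (-4/3 - 3)*4 = -13/3*4 = -52/3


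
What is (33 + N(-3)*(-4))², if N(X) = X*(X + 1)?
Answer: 81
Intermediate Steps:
N(X) = X*(1 + X)
(33 + N(-3)*(-4))² = (33 - 3*(1 - 3)*(-4))² = (33 - 3*(-2)*(-4))² = (33 + 6*(-4))² = (33 - 24)² = 9² = 81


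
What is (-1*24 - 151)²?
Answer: 30625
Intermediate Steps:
(-1*24 - 151)² = (-24 - 151)² = (-175)² = 30625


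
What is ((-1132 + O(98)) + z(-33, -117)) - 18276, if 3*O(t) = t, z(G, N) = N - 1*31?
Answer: -58570/3 ≈ -19523.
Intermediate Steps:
z(G, N) = -31 + N (z(G, N) = N - 31 = -31 + N)
O(t) = t/3
((-1132 + O(98)) + z(-33, -117)) - 18276 = ((-1132 + (1/3)*98) + (-31 - 117)) - 18276 = ((-1132 + 98/3) - 148) - 18276 = (-3298/3 - 148) - 18276 = -3742/3 - 18276 = -58570/3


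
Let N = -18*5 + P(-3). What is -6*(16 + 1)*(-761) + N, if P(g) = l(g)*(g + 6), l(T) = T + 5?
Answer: 77538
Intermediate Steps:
l(T) = 5 + T
P(g) = (5 + g)*(6 + g) (P(g) = (5 + g)*(g + 6) = (5 + g)*(6 + g))
N = -84 (N = -18*5 + (5 - 3)*(6 - 3) = -90 + 2*3 = -90 + 6 = -84)
-6*(16 + 1)*(-761) + N = -6*(16 + 1)*(-761) - 84 = -6*17*(-761) - 84 = -102*(-761) - 84 = 77622 - 84 = 77538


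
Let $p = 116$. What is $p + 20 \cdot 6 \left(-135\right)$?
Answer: $-16084$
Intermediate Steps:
$p + 20 \cdot 6 \left(-135\right) = 116 + 20 \cdot 6 \left(-135\right) = 116 + 120 \left(-135\right) = 116 - 16200 = -16084$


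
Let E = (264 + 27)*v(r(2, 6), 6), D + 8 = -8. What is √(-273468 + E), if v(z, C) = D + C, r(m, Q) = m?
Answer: I*√276378 ≈ 525.72*I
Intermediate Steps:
D = -16 (D = -8 - 8 = -16)
v(z, C) = -16 + C
E = -2910 (E = (264 + 27)*(-16 + 6) = 291*(-10) = -2910)
√(-273468 + E) = √(-273468 - 2910) = √(-276378) = I*√276378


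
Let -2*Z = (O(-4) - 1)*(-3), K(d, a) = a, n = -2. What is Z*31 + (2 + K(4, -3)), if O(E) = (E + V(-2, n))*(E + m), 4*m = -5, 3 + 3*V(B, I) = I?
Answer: 10687/8 ≈ 1335.9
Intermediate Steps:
V(B, I) = -1 + I/3
m = -5/4 (m = (¼)*(-5) = -5/4 ≈ -1.2500)
O(E) = (-5/3 + E)*(-5/4 + E) (O(E) = (E + (-1 + (⅓)*(-2)))*(E - 5/4) = (E + (-1 - ⅔))*(-5/4 + E) = (E - 5/3)*(-5/4 + E) = (-5/3 + E)*(-5/4 + E))
Z = 345/8 (Z = -((25/12 + (-4)² - 35/12*(-4)) - 1)*(-3)/2 = -((25/12 + 16 + 35/3) - 1)*(-3)/2 = -(119/4 - 1)*(-3)/2 = -115*(-3)/8 = -½*(-345/4) = 345/8 ≈ 43.125)
Z*31 + (2 + K(4, -3)) = (345/8)*31 + (2 - 3) = 10695/8 - 1 = 10687/8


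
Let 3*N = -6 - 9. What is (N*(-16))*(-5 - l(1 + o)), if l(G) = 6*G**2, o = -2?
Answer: -880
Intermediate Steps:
N = -5 (N = (-6 - 9)/3 = (1/3)*(-15) = -5)
(N*(-16))*(-5 - l(1 + o)) = (-5*(-16))*(-5 - 6*(1 - 2)**2) = 80*(-5 - 6*(-1)**2) = 80*(-5 - 6) = 80*(-11) = -880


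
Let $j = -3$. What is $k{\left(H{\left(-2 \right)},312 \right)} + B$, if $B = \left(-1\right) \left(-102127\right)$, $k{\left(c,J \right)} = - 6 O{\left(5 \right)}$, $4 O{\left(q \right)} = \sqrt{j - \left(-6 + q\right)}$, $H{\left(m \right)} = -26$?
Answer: $102127 - \frac{3 i \sqrt{2}}{2} \approx 1.0213 \cdot 10^{5} - 2.1213 i$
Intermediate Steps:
$O{\left(q \right)} = \frac{\sqrt{3 - q}}{4}$ ($O{\left(q \right)} = \frac{\sqrt{-3 - \left(-6 + q\right)}}{4} = \frac{\sqrt{3 - q}}{4}$)
$k{\left(c,J \right)} = - \frac{3 i \sqrt{2}}{2}$ ($k{\left(c,J \right)} = - 6 \frac{\sqrt{3 - 5}}{4} = - 6 \frac{\sqrt{-2}}{4} = - 6 \frac{i \sqrt{2}}{4} = - \frac{3 i \sqrt{2}}{2}$)
$B = 102127$
$k{\left(H{\left(-2 \right)},312 \right)} + B = - \frac{3 i \sqrt{2}}{2} + 102127 = 102127 - \frac{3 i \sqrt{2}}{2}$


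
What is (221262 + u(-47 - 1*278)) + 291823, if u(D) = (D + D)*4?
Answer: 510485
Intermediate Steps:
u(D) = 8*D (u(D) = (2*D)*4 = 8*D)
(221262 + u(-47 - 1*278)) + 291823 = (221262 + 8*(-47 - 1*278)) + 291823 = (221262 + 8*(-47 - 278)) + 291823 = (221262 + 8*(-325)) + 291823 = (221262 - 2600) + 291823 = 218662 + 291823 = 510485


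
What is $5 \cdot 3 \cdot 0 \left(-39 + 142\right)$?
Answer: $0$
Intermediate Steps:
$5 \cdot 3 \cdot 0 \left(-39 + 142\right) = 15 \cdot 0 \cdot 103 = 0 \cdot 103 = 0$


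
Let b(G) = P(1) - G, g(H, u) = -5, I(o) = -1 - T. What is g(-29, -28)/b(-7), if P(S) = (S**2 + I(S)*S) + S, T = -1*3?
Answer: -5/11 ≈ -0.45455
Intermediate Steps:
T = -3
I(o) = 2 (I(o) = -1 - 1*(-3) = -1 + 3 = 2)
P(S) = S**2 + 3*S (P(S) = (S**2 + 2*S) + S = S**2 + 3*S)
b(G) = 4 - G (b(G) = 1*(3 + 1) - G = 1*4 - G = 4 - G)
g(-29, -28)/b(-7) = -5/(4 - 1*(-7)) = -5/(4 + 7) = -5/11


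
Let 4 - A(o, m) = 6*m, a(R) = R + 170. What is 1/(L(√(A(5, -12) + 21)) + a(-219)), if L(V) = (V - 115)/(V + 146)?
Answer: -39134/1948699 - 29*√97/5846097 ≈ -0.020131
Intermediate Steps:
a(R) = 170 + R
A(o, m) = 4 - 6*m
L(V) = (-115 + V)/(146 + V)
1/(L(√(A(5, -12) + 21)) + a(-219)) = 1/((-115 + √((4 - 6*(-12)) + 21))/(146 + √((4 - 6*(-12)) + 21)) + (170 - 219)) = 1/((-115 + √((4 + 72) + 21))/(146 + √((4 + 72) + 21)) - 49) = 1/((-115 + √(76 + 21))/(146 + √(76 + 21)) - 49) = 1/((-115 + √97)/(146 + √97) - 49) = 1/(-49 + (-115 + √97)/(146 + √97))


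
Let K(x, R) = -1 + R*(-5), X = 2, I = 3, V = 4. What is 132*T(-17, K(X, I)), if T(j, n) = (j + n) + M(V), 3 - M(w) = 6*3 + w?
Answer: -6864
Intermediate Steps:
K(x, R) = -1 - 5*R
M(w) = -15 - w (M(w) = 3 - (6*3 + w) = 3 - (18 + w) = 3 + (-18 - w) = -15 - w)
T(j, n) = -19 + j + n (T(j, n) = (j + n) + (-15 - 1*4) = (j + n) + (-15 - 4) = (j + n) - 19 = -19 + j + n)
132*T(-17, K(X, I)) = 132*(-19 - 17 + (-1 - 5*3)) = 132*(-19 - 17 + (-1 - 15)) = 132*(-19 - 17 - 16) = 132*(-52) = -6864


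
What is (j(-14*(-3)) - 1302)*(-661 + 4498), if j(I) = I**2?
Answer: 1772694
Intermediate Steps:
(j(-14*(-3)) - 1302)*(-661 + 4498) = ((-14*(-3))**2 - 1302)*(-661 + 4498) = (42**2 - 1302)*3837 = (1764 - 1302)*3837 = 462*3837 = 1772694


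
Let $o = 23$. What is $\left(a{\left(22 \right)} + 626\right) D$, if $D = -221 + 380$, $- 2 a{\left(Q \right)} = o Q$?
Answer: $59307$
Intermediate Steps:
$a{\left(Q \right)} = - \frac{23 Q}{2}$
$D = 159$
$\left(a{\left(22 \right)} + 626\right) D = \left(\left(- \frac{23}{2}\right) 22 + 626\right) 159 = \left(-253 + 626\right) 159 = 373 \cdot 159 = 59307$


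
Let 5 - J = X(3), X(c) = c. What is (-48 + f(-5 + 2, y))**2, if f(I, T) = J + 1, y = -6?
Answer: 2025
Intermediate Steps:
J = 2 (J = 5 - 1*3 = 5 - 3 = 2)
f(I, T) = 3 (f(I, T) = 2 + 1 = 3)
(-48 + f(-5 + 2, y))**2 = (-48 + 3)**2 = (-45)**2 = 2025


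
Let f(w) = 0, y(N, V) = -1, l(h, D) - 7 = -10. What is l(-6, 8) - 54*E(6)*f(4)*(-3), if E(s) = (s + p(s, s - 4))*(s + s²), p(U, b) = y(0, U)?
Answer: -3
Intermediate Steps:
l(h, D) = -3 (l(h, D) = 7 - 10 = -3)
p(U, b) = -1
E(s) = (-1 + s)*(s + s²) (E(s) = (s - 1)*(s + s²) = (-1 + s)*(s + s²))
l(-6, 8) - 54*E(6)*f(4)*(-3) = -3 - 54*(6³ - 1*6)*0*(-3) = -3 - 54*(216 - 6)*0*(-3) = -3 - 54*210*0*(-3) = -3 - 0*(-3) = -3 - 54*0 = -3 + 0 = -3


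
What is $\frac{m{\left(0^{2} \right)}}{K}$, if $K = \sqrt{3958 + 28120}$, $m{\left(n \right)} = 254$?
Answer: $\frac{127 \sqrt{32078}}{16039} \approx 1.4182$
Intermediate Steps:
$K = \sqrt{32078} \approx 179.1$
$\frac{m{\left(0^{2} \right)}}{K} = \frac{254}{\sqrt{32078}} = 254 \frac{\sqrt{32078}}{32078} = \frac{127 \sqrt{32078}}{16039}$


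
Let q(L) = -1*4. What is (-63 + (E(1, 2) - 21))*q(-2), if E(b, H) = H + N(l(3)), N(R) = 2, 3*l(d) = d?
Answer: 320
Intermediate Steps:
l(d) = d/3
E(b, H) = 2 + H (E(b, H) = H + 2 = 2 + H)
q(L) = -4
(-63 + (E(1, 2) - 21))*q(-2) = (-63 + ((2 + 2) - 21))*(-4) = (-63 + (4 - 21))*(-4) = (-63 - 17)*(-4) = -80*(-4) = 320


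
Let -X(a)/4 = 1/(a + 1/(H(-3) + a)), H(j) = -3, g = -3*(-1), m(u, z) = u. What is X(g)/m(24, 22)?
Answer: 0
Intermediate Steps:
g = 3
X(a) = -4/(a + 1/(-3 + a))
X(g)/m(24, 22) = (4*(3 - 1*3)/(1 + 3² - 3*3))/24 = (4*(3 - 3)/(1 + 9 - 9))*(1/24) = (4*0/1)*(1/24) = (4*1*0)*(1/24) = 0*(1/24) = 0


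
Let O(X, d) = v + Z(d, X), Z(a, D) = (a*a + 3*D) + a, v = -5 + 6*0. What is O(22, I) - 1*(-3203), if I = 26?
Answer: 3966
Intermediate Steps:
v = -5 (v = -5 + 0 = -5)
Z(a, D) = a + a² + 3*D (Z(a, D) = (a² + 3*D) + a = a + a² + 3*D)
O(X, d) = -5 + d + d² + 3*X (O(X, d) = -5 + (d + d² + 3*X) = -5 + d + d² + 3*X)
O(22, I) - 1*(-3203) = (-5 + 26 + 26² + 3*22) - 1*(-3203) = (-5 + 26 + 676 + 66) + 3203 = 763 + 3203 = 3966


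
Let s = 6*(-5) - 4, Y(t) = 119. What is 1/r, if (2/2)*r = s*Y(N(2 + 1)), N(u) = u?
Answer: -1/4046 ≈ -0.00024716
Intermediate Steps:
s = -34 (s = -30 - 4 = -34)
r = -4046 (r = -34*119 = -4046)
1/r = 1/(-4046) = -1/4046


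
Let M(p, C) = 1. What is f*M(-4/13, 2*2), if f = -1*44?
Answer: -44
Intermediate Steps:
f = -44
f*M(-4/13, 2*2) = -44*1 = -44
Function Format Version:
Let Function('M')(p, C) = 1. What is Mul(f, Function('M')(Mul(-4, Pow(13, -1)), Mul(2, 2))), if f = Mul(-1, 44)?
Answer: -44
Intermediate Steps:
f = -44
Mul(f, Function('M')(Mul(-4, Pow(13, -1)), Mul(2, 2))) = Mul(-44, 1) = -44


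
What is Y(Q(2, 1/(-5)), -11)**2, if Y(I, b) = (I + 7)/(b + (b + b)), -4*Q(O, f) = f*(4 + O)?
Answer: 5329/108900 ≈ 0.048935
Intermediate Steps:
Q(O, f) = -f*(4 + O)/4
Y(I, b) = (7 + I)/(3*b) (Y(I, b) = (7 + I)/(b + 2*b) = (7 + I)/((3*b)) = (7 + I)*(1/(3*b)) = (7 + I)/(3*b))
Y(Q(2, 1/(-5)), -11)**2 = ((1/3)*(7 - 1/(-5)*(4 + 2)/4)/(-11))**2 = ((1/3)*(-1/11)*(7 - 1/4*1*(-1/5)*6))**2 = ((1/3)*(-1/11)*(7 - 1/4*(-1/5)*6))**2 = ((1/3)*(-1/11)*(7 + 3/10))**2 = ((1/3)*(-1/11)*(73/10))**2 = (-73/330)**2 = 5329/108900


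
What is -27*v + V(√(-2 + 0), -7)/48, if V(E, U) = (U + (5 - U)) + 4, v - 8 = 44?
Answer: -22461/16 ≈ -1403.8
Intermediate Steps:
v = 52 (v = 8 + 44 = 52)
V(E, U) = 9 (V(E, U) = 5 + 4 = 9)
-27*v + V(√(-2 + 0), -7)/48 = -27*52 + 9/48 = -1404 + 9*(1/48) = -1404 + 3/16 = -22461/16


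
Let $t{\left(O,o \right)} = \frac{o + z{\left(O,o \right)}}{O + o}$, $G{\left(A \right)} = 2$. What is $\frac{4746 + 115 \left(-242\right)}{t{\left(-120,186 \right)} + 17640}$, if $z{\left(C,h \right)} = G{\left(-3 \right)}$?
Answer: $- \frac{380886}{291107} \approx -1.3084$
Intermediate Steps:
$z{\left(C,h \right)} = 2$
$t{\left(O,o \right)} = \frac{2 + o}{O + o}$ ($t{\left(O,o \right)} = \frac{o + 2}{O + o} = \frac{2 + o}{O + o}$)
$\frac{4746 + 115 \left(-242\right)}{t{\left(-120,186 \right)} + 17640} = \frac{4746 + 115 \left(-242\right)}{\frac{2 + 186}{-120 + 186} + 17640} = \frac{4746 - 27830}{\frac{1}{66} \cdot 188 + 17640} = - \frac{23084}{\frac{1}{66} \cdot 188 + 17640} = - \frac{23084}{\frac{94}{33} + 17640} = - \frac{23084}{\frac{582214}{33}} = \left(-23084\right) \frac{33}{582214} = - \frac{380886}{291107}$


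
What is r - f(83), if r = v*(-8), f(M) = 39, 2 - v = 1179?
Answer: 9377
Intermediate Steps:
v = -1177 (v = 2 - 1*1179 = 2 - 1179 = -1177)
r = 9416 (r = -1177*(-8) = 9416)
r - f(83) = 9416 - 1*39 = 9416 - 39 = 9377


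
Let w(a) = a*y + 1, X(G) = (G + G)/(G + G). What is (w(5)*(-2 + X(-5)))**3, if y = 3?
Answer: -4096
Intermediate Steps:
X(G) = 1 (X(G) = (2*G)/((2*G)) = (2*G)*(1/(2*G)) = 1)
w(a) = 1 + 3*a (w(a) = a*3 + 1 = 3*a + 1 = 1 + 3*a)
(w(5)*(-2 + X(-5)))**3 = ((1 + 3*5)*(-2 + 1))**3 = ((1 + 15)*(-1))**3 = (16*(-1))**3 = (-16)**3 = -4096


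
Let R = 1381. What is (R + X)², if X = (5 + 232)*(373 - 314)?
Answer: 236052496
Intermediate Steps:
X = 13983 (X = 237*59 = 13983)
(R + X)² = (1381 + 13983)² = 15364² = 236052496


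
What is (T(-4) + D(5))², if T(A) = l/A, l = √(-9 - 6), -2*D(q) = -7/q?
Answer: (14 - 5*I*√15)²/400 ≈ -0.4475 - 1.3555*I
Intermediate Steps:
D(q) = 7/(2*q) (D(q) = -(-7)/(2*q) = 7/(2*q))
l = I*√15 (l = √(-15) = I*√15 ≈ 3.873*I)
T(A) = I*√15/A (T(A) = (I*√15)/A = I*√15/A)
(T(-4) + D(5))² = (I*√15/(-4) + (7/2)/5)² = (I*√15*(-¼) + (7/2)*(⅕))² = (-I*√15/4 + 7/10)² = (7/10 - I*√15/4)²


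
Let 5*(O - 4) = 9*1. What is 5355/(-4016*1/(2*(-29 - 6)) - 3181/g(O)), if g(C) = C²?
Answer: -9272025/64391 ≈ -144.00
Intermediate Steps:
O = 29/5 (O = 4 + (9*1)/5 = 4 + (⅕)*9 = 4 + 9/5 = 29/5 ≈ 5.8000)
5355/(-4016*1/(2*(-29 - 6)) - 3181/g(O)) = 5355/(-4016*1/(2*(-29 - 6)) - 3181/((29/5)²)) = 5355/(-4016/(2*(-35)) - 3181/841/25) = 5355/(-4016/(-70) - 3181*25/841) = 5355/(-4016*(-1/70) - 79525/841) = 5355/(2008/35 - 79525/841) = 5355/(-1094647/29435) = 5355*(-29435/1094647) = -9272025/64391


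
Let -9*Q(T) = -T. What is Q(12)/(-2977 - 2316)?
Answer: -4/15879 ≈ -0.00025191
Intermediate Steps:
Q(T) = T/9 (Q(T) = -(-1)*T/9 = T/9)
Q(12)/(-2977 - 2316) = ((1/9)*12)/(-2977 - 2316) = (4/3)/(-5293) = (4/3)*(-1/5293) = -4/15879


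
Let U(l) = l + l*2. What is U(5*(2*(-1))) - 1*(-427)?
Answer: 397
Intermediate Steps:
U(l) = 3*l (U(l) = l + 2*l = 3*l)
U(5*(2*(-1))) - 1*(-427) = 3*(5*(2*(-1))) - 1*(-427) = 3*(5*(-2)) + 427 = 3*(-10) + 427 = -30 + 427 = 397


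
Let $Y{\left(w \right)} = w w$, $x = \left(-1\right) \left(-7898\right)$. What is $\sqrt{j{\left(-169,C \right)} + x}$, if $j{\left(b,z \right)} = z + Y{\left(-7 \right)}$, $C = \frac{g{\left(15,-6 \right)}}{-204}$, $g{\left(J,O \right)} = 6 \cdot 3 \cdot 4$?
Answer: $\frac{7 \sqrt{46869}}{17} \approx 89.144$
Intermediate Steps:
$x = 7898$
$g{\left(J,O \right)} = 72$ ($g{\left(J,O \right)} = 18 \cdot 4 = 72$)
$Y{\left(w \right)} = w^{2}$
$C = - \frac{6}{17}$ ($C = \frac{72}{-204} = 72 \left(- \frac{1}{204}\right) = - \frac{6}{17} \approx -0.35294$)
$j{\left(b,z \right)} = 49 + z$ ($j{\left(b,z \right)} = z + \left(-7\right)^{2} = z + 49 = 49 + z$)
$\sqrt{j{\left(-169,C \right)} + x} = \sqrt{\left(49 - \frac{6}{17}\right) + 7898} = \sqrt{\frac{827}{17} + 7898} = \sqrt{\frac{135093}{17}} = \frac{7 \sqrt{46869}}{17}$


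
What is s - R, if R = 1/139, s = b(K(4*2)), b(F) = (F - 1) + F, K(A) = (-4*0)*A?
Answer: -140/139 ≈ -1.0072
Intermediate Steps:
K(A) = 0 (K(A) = 0*A = 0)
b(F) = -1 + 2*F (b(F) = (-1 + F) + F = -1 + 2*F)
s = -1 (s = -1 + 2*0 = -1 + 0 = -1)
R = 1/139 ≈ 0.0071942
s - R = -1 - 1*1/139 = -1 - 1/139 = -140/139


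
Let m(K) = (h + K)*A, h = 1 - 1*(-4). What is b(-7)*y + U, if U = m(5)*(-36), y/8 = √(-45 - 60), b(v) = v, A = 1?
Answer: -360 - 56*I*√105 ≈ -360.0 - 573.83*I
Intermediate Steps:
h = 5 (h = 1 + 4 = 5)
m(K) = 5 + K (m(K) = (5 + K)*1 = 5 + K)
y = 8*I*√105 (y = 8*√(-45 - 60) = 8*√(-105) = 8*(I*√105) = 8*I*√105 ≈ 81.976*I)
U = -360 (U = (5 + 5)*(-36) = 10*(-36) = -360)
b(-7)*y + U = -56*I*√105 - 360 = -360 - 56*I*√105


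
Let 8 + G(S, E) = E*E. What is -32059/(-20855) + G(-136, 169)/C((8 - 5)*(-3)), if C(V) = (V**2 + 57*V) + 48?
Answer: -583162159/8008320 ≈ -72.820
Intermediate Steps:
G(S, E) = -8 + E**2 (G(S, E) = -8 + E*E = -8 + E**2)
C(V) = 48 + V**2 + 57*V
-32059/(-20855) + G(-136, 169)/C((8 - 5)*(-3)) = -32059/(-20855) + (-8 + 169**2)/(48 + ((8 - 5)*(-3))**2 + 57*((8 - 5)*(-3))) = -32059*(-1/20855) + (-8 + 28561)/(48 + (3*(-3))**2 + 57*(3*(-3))) = 32059/20855 + 28553/(48 + (-9)**2 + 57*(-9)) = 32059/20855 + 28553/(48 + 81 - 513) = 32059/20855 + 28553/(-384) = 32059/20855 + 28553*(-1/384) = 32059/20855 - 28553/384 = -583162159/8008320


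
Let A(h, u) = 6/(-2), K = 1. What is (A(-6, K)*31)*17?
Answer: -1581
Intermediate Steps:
A(h, u) = -3 (A(h, u) = 6*(-½) = -3)
(A(-6, K)*31)*17 = -3*31*17 = -93*17 = -1581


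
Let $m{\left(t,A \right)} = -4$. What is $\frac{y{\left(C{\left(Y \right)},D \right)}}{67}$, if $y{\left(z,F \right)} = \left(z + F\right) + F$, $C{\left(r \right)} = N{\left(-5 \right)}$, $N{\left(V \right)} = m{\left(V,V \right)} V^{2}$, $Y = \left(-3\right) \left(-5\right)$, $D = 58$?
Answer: $\frac{16}{67} \approx 0.23881$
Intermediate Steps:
$Y = 15$
$N{\left(V \right)} = - 4 V^{2}$
$C{\left(r \right)} = -100$ ($C{\left(r \right)} = - 4 \left(-5\right)^{2} = \left(-4\right) 25 = -100$)
$y{\left(z,F \right)} = z + 2 F$ ($y{\left(z,F \right)} = \left(F + z\right) + F = z + 2 F$)
$\frac{y{\left(C{\left(Y \right)},D \right)}}{67} = \frac{-100 + 2 \cdot 58}{67} = \left(-100 + 116\right) \frac{1}{67} = 16 \cdot \frac{1}{67} = \frac{16}{67}$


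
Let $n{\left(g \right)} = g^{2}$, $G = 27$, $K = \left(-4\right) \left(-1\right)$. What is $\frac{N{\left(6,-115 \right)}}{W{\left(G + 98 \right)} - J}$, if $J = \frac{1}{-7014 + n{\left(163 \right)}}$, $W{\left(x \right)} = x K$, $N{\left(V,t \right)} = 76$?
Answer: $\frac{1486180}{9777499} \approx 0.152$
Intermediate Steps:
$K = 4$
$W{\left(x \right)} = 4 x$ ($W{\left(x \right)} = x 4 = 4 x$)
$J = \frac{1}{19555}$ ($J = \frac{1}{-7014 + 163^{2}} = \frac{1}{-7014 + 26569} = \frac{1}{19555} \approx 5.1138 \cdot 10^{-5}$)
$\frac{N{\left(6,-115 \right)}}{W{\left(G + 98 \right)} - J} = \frac{76}{4 \left(27 + 98\right) - \frac{1}{19555}} = \frac{76}{4 \cdot 125 - \frac{1}{19555}} = \frac{76}{500 - \frac{1}{19555}} = \frac{76}{\frac{9777499}{19555}} = 76 \cdot \frac{19555}{9777499} = \frac{1486180}{9777499}$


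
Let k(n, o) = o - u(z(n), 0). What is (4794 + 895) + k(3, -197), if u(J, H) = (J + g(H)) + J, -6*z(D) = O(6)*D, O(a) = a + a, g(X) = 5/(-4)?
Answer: 22021/4 ≈ 5505.3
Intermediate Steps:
g(X) = -5/4 (g(X) = 5*(-1/4) = -5/4)
O(a) = 2*a
z(D) = -2*D (z(D) = -2*6*D/6 = -2*D)
u(J, H) = -5/4 + 2*J (u(J, H) = (J - 5/4) + J = (-5/4 + J) + J = -5/4 + 2*J)
k(n, o) = 5/4 + o + 4*n (k(n, o) = o - (-5/4 + 2*(-2*n)) = o - (-5/4 - 4*n) = o + (5/4 + 4*n) = 5/4 + o + 4*n)
(4794 + 895) + k(3, -197) = (4794 + 895) + (5/4 - 197 + 4*3) = 5689 + (5/4 - 197 + 12) = 5689 - 735/4 = 22021/4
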